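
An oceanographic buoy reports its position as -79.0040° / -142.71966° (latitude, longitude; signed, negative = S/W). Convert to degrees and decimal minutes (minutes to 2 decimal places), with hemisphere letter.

79° 0.24′ S, 142° 43.18′ W

Latitude is negative → S; |value| = 79.004000
Lat: minutes = (79.004000 − 79) × 60 = 0.2400
Longitude is negative → W; |value| = 142.719660
Lon: fractional part 0.719660 → 43.1796 minutes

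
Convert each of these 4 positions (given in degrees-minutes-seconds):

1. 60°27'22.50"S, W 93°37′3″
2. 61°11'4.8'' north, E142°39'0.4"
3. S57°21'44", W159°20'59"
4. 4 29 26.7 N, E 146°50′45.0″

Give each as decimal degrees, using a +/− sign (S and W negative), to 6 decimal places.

1. -60.456250, -93.617500
2. 61.184667, 142.650111
3. -57.362222, -159.349722
4. 4.490750, 146.845833

Point 1:
  Lat: 60 + 27/60 + 22.5/3600 = 60.4562500
  hemisphere S, so the sign is −
  Longitude: 93 + 37/60 + 3/3600 = 93.6175000
  hemisphere W, so the sign is −
Point 2:
  Latitude: 11′ + 4.8″ = 11.08000′; 61 + 11.08000/60 = 61.1846667
  N → positive
  Longitude: 39′ + 0.4″ = 39.00667′; 142 + 39.00667/60 = 142.6501111
  E → positive
Point 3:
  φ: 21′ + 44″ = 21.73333′; 57 + 21.73333/60 = 57.3622222
  S → negative
  Longitude: 159 + 20/60 + 59/3600 = 159.3497222
  W ⇒ negate
Point 4:
  φ: 4 + 29/60 + 26.7/3600 = 4.4907500
  N → positive
  Longitude: 146° + 50/60 + 45/3600 = 146 + 0.833333 + 0.012500 = 146.8458333
  E ⇒ keep positive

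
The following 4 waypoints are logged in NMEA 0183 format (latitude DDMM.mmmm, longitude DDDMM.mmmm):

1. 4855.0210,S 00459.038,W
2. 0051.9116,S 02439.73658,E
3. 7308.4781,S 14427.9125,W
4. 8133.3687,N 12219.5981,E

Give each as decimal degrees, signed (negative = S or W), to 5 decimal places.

1. -48.91702, -4.98397
2. -0.86519, 24.66228
3. -73.14130, -144.46521
4. 81.55615, 122.32664

Point 1:
  Latitude: degrees = first 2 digits = 48, minutes = 55.021; 48 + 55.021/60 = 48.917017
  S → negative
  Lon: split at 3 digits → 004° and 59.038′; 4 + 59.038/60 = 4.983967
  hemisphere W, so the sign is −
Point 2:
  Latitude: degrees = first 2 digits = 0, minutes = 51.9116; 0 + 51.9116/60 = 0.865193
  S ⇒ negate
  Lon: degrees = first 3 digits = 24, minutes = 39.73658; 24 + 39.73658/60 = 24.662276
  E ⇒ keep positive
Point 3:
  φ: split at 2 digits → 73° and 8.4781′; 73 + 8.4781/60 = 73.141302
  S ⇒ negate
  Lon: split at 3 digits → 144° and 27.9125′; 144 + 27.9125/60 = 144.465208
  W → negative
Point 4:
  φ: split at 2 digits → 81° and 33.3687′; 81 + 33.3687/60 = 81.556145
  N → positive
  λ: split at 3 digits → 122° and 19.5981′; 122 + 19.5981/60 = 122.326635
  E → positive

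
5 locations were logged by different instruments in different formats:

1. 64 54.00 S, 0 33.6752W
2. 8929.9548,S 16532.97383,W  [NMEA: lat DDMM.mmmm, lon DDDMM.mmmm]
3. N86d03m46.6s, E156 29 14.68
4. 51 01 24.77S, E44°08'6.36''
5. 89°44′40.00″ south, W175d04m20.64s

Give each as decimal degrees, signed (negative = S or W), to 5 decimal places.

Point 1:
  Lat: 64 + 54/60 = 64.900000
  hemisphere S, so the sign is −
  Longitude: 0 + 33.6752/60 = 0.561253
  W → negative
Point 2:
  φ: degrees = first 2 digits = 89, minutes = 29.9548; 89 + 29.9548/60 = 89.499247
  S ⇒ negate
  λ: split at 3 digits → 165° and 32.97383′; 165 + 32.97383/60 = 165.549564
  W ⇒ negate
Point 3:
  Lat: 86° + 3/60 + 46.6/3600 = 86 + 0.050000 + 0.012944 = 86.062944
  N → positive
  λ: 156 + 29/60 + 14.68/3600 = 156.487411
  E → positive
Point 4:
  Lat: 51 + 1/60 + 24.77/3600 = 51.023547
  hemisphere S, so the sign is −
  Lon: 8′ + 6.36″ = 8.10600′; 44 + 8.10600/60 = 44.135100
  E → positive
Point 5:
  Lat: 89 + 44/60 + 40/3600 = 89.744444
  S ⇒ negate
  λ: 175° + 4/60 + 20.64/3600 = 175 + 0.066667 + 0.005733 = 175.072400
  W ⇒ negate

1. -64.90000, -0.56125
2. -89.49925, -165.54956
3. 86.06294, 156.48741
4. -51.02355, 44.13510
5. -89.74444, -175.07240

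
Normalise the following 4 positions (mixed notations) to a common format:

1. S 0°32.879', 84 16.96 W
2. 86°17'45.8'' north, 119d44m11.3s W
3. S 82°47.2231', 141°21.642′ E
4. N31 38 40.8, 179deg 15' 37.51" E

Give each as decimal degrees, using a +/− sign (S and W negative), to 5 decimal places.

Point 1:
  φ: 32.879′ = 0.547983°; total 0.547983
  S → negative
  Longitude: 16.96′ = 0.282667°; total 84.282667
  W → negative
Point 2:
  Lat: 17′ + 45.8″ = 17.76333′; 86 + 17.76333/60 = 86.296056
  N ⇒ keep positive
  Lon: 119° + 44/60 + 11.3/3600 = 119 + 0.733333 + 0.003139 = 119.736472
  W ⇒ negate
Point 3:
  Lat: 82 + 47.2231/60 = 82.787052
  S ⇒ negate
  Longitude: 21.642′ = 0.360700°; total 141.360700
  E → positive
Point 4:
  φ: 31° + 38/60 + 40.8/3600 = 31 + 0.633333 + 0.011333 = 31.644667
  N ⇒ keep positive
  Longitude: 179 + 15/60 + 37.51/3600 = 179.260419
  E ⇒ keep positive

1. -0.54798, -84.28267
2. 86.29606, -119.73647
3. -82.78705, 141.36070
4. 31.64467, 179.26042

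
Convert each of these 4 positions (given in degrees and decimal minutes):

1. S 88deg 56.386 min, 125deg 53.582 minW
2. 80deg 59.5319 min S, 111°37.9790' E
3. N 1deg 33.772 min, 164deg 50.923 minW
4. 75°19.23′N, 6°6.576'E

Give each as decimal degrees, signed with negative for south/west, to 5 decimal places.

1. -88.93977, -125.89303
2. -80.99220, 111.63298
3. 1.56287, -164.84872
4. 75.32050, 6.10960

Point 1:
  Latitude: 56.386′ = 0.939767°; total 88.939767
  hemisphere S, so the sign is −
  Longitude: 53.582′ = 0.893033°; total 125.893033
  hemisphere W, so the sign is −
Point 2:
  Latitude: 59.5319′ = 0.992198°; total 80.992198
  S → negative
  Longitude: 111 + 37.979/60 = 111.632983
  E → positive
Point 3:
  Latitude: 33.772′ = 0.562867°; total 1.562867
  N → positive
  Lon: 50.923′ = 0.848717°; total 164.848717
  hemisphere W, so the sign is −
Point 4:
  Lat: 19.23′ = 0.320500°; total 75.320500
  N ⇒ keep positive
  Longitude: 6.576′ = 0.109600°; total 6.109600
  E → positive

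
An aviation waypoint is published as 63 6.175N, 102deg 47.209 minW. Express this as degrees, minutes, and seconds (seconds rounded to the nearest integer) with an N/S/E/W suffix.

φ: fractional minutes 0.17500 × 60 = 10.50″
Lon: 47.20900′ → 47′ and 0.20900 × 60 = 12.54″

63°06′11″ N, 102°47′13″ W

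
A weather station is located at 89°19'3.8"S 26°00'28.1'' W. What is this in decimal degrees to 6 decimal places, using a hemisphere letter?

Latitude: 89 + 19/60 + 3.8/3600 = 89.3177222
Longitude: 0′ + 28.1″ = 0.46833′; 26 + 0.46833/60 = 26.0078056

89.317722° S, 26.007806° W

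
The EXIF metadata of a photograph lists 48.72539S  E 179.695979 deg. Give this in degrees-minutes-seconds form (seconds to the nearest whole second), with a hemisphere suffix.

48°43′31″ S, 179°41′46″ E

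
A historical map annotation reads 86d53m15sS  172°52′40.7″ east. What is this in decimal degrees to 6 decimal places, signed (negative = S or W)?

-86.887500, 172.877972

φ: 86 + 53/60 + 15/3600 = 86.8875000
S → negative
λ: 172 + 52/60 + 40.7/3600 = 172.8779722
E ⇒ keep positive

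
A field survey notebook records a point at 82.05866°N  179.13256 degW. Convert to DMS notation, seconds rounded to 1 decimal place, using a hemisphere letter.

Lat: 0.058660 × 60 = 3.51960′ → 3′, remainder × 60 = 31.176″
Longitude: whole degrees 179; 7.95360′ → 7′ and 57.216″

82°03′31.2″ N, 179°07′57.2″ W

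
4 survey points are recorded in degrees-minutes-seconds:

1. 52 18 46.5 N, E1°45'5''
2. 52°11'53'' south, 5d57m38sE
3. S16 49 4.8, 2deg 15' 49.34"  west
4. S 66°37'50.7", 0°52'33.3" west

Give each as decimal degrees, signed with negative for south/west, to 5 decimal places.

Point 1:
  Lat: 52° + 18/60 + 46.5/3600 = 52 + 0.300000 + 0.012917 = 52.312917
  N → positive
  λ: 45′ + 5″ = 45.08333′; 1 + 45.08333/60 = 1.751389
  E → positive
Point 2:
  φ: 52 + 11/60 + 53/3600 = 52.198056
  S ⇒ negate
  Lon: 5 + 57/60 + 38/3600 = 5.960556
  E ⇒ keep positive
Point 3:
  Latitude: 16° + 49/60 + 4.8/3600 = 16 + 0.816667 + 0.001333 = 16.818000
  S ⇒ negate
  Lon: 15′ + 49.34″ = 15.82233′; 2 + 15.82233/60 = 2.263706
  hemisphere W, so the sign is −
Point 4:
  Lat: 37′ + 50.7″ = 37.84500′; 66 + 37.84500/60 = 66.630750
  hemisphere S, so the sign is −
  Longitude: 0° + 52/60 + 33.3/3600 = 0 + 0.866667 + 0.009250 = 0.875917
  hemisphere W, so the sign is −

1. 52.31292, 1.75139
2. -52.19806, 5.96056
3. -16.81800, -2.26371
4. -66.63075, -0.87592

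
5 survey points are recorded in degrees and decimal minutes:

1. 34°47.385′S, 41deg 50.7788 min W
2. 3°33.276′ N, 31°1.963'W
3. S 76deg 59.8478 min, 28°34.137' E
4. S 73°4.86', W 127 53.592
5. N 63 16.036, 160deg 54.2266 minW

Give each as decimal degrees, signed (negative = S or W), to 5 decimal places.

Point 1:
  Lat: 47.385′ = 0.789750°; total 34.789750
  S ⇒ negate
  Lon: 50.7788′ = 0.846313°; total 41.846313
  hemisphere W, so the sign is −
Point 2:
  φ: 33.276′ = 0.554600°; total 3.554600
  N → positive
  Longitude: 31 + 1.963/60 = 31.032717
  W → negative
Point 3:
  Latitude: 59.8478′ = 0.997463°; total 76.997463
  S ⇒ negate
  Lon: 28 + 34.137/60 = 28.568950
  E ⇒ keep positive
Point 4:
  Latitude: 73 + 4.86/60 = 73.081000
  S → negative
  Lon: 127 + 53.592/60 = 127.893200
  hemisphere W, so the sign is −
Point 5:
  Latitude: 16.036′ = 0.267267°; total 63.267267
  N → positive
  Longitude: 54.2266′ = 0.903777°; total 160.903777
  hemisphere W, so the sign is −

1. -34.78975, -41.84631
2. 3.55460, -31.03272
3. -76.99746, 28.56895
4. -73.08100, -127.89320
5. 63.26727, -160.90378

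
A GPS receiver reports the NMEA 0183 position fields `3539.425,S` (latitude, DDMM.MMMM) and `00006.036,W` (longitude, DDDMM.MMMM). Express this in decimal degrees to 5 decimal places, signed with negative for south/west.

φ: degrees = first 2 digits = 35, minutes = 39.425; 35 + 39.425/60 = 35.657083
hemisphere S, so the sign is −
Longitude: degrees = first 3 digits = 0, minutes = 6.036; 0 + 6.036/60 = 0.100600
W → negative

-35.65708, -0.10060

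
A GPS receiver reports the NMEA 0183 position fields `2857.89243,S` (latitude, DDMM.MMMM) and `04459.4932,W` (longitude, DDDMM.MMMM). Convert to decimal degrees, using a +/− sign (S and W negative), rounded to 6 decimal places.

φ: degrees = first 2 digits = 28, minutes = 57.89243; 28 + 57.89243/60 = 28.9648738
S → negative
Lon: split at 3 digits → 044° and 59.4932′; 44 + 59.4932/60 = 44.9915533
hemisphere W, so the sign is −

-28.964874, -44.991553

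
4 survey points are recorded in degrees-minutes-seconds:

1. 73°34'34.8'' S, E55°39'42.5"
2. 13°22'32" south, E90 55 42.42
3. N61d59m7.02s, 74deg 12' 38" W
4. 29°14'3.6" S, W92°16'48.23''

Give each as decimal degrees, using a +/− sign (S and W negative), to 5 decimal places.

1. -73.57633, 55.66181
2. -13.37556, 90.92845
3. 61.98528, -74.21056
4. -29.23433, -92.28006

Point 1:
  φ: 34′ + 34.8″ = 34.58000′; 73 + 34.58000/60 = 73.576333
  S → negative
  Longitude: 55 + 39/60 + 42.5/3600 = 55.661806
  E → positive
Point 2:
  φ: 22′ + 32″ = 22.53333′; 13 + 22.53333/60 = 13.375556
  hemisphere S, so the sign is −
  Lon: 55′ + 42.42″ = 55.70700′; 90 + 55.70700/60 = 90.928450
  E ⇒ keep positive
Point 3:
  Latitude: 61° + 59/60 + 7.02/3600 = 61 + 0.983333 + 0.001950 = 61.985283
  N → positive
  Longitude: 12′ + 38″ = 12.63333′; 74 + 12.63333/60 = 74.210556
  hemisphere W, so the sign is −
Point 4:
  Latitude: 29° + 14/60 + 3.6/3600 = 29 + 0.233333 + 0.001000 = 29.234333
  S → negative
  Lon: 92° + 16/60 + 48.23/3600 = 92 + 0.266667 + 0.013397 = 92.280064
  W ⇒ negate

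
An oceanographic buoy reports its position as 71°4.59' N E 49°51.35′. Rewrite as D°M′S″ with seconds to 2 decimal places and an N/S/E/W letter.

71°04′35.40″ N, 49°51′21.00″ E

Latitude: fractional minutes 0.59000 × 60 = 35.4000″
λ: fractional minutes 0.35000 × 60 = 21.0000″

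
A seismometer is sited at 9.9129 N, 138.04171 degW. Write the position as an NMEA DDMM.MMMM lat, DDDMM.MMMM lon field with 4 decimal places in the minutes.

0954.7740,N / 13802.5026,W

Lat: minutes = (9.912900 − 9) × 60 = 54.774000
λ: fractional part 0.041710 → 2.502600 minutes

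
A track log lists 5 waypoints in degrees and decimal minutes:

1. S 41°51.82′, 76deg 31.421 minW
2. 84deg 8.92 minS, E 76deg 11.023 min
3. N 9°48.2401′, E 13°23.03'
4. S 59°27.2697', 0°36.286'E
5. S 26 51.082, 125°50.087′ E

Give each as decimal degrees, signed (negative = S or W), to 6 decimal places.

1. -41.863667, -76.523683
2. -84.148667, 76.183717
3. 9.804002, 13.383833
4. -59.454495, 0.604767
5. -26.851367, 125.834783

Point 1:
  Lat: 51.82′ = 0.863667°; total 41.8636667
  hemisphere S, so the sign is −
  Lon: 31.421′ = 0.523683°; total 76.5236833
  W ⇒ negate
Point 2:
  Lat: 8.92′ = 0.148667°; total 84.1486667
  S → negative
  λ: 76 + 11.023/60 = 76.1837167
  E → positive
Point 3:
  φ: 48.2401′ = 0.804002°; total 9.8040017
  N ⇒ keep positive
  λ: 23.03′ = 0.383833°; total 13.3838333
  E ⇒ keep positive
Point 4:
  Latitude: 27.2697′ = 0.454495°; total 59.4544950
  S ⇒ negate
  Lon: 0 + 36.286/60 = 0.6047667
  E → positive
Point 5:
  Lat: 26 + 51.082/60 = 26.8513667
  S → negative
  Lon: 50.087′ = 0.834783°; total 125.8347833
  E → positive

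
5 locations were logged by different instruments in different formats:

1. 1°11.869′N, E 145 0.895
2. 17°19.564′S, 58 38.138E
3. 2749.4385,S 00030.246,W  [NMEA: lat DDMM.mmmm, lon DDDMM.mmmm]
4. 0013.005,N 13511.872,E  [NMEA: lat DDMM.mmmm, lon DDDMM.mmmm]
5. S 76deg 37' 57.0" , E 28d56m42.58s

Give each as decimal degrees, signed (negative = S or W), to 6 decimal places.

Point 1:
  Lat: 1 + 11.869/60 = 1.1978167
  N ⇒ keep positive
  Longitude: 0.895′ = 0.014917°; total 145.0149167
  E ⇒ keep positive
Point 2:
  Lat: 19.564′ = 0.326067°; total 17.3260667
  hemisphere S, so the sign is −
  Lon: 58 + 38.138/60 = 58.6356333
  E ⇒ keep positive
Point 3:
  Latitude: split at 2 digits → 27° and 49.4385′; 27 + 49.4385/60 = 27.8239750
  S → negative
  Lon: degrees = first 3 digits = 0, minutes = 30.246; 0 + 30.246/60 = 0.5041000
  W ⇒ negate
Point 4:
  Lat: split at 2 digits → 00° and 13.005′; 0 + 13.005/60 = 0.2167500
  N ⇒ keep positive
  Lon: degrees = first 3 digits = 135, minutes = 11.872; 135 + 11.872/60 = 135.1978667
  E ⇒ keep positive
Point 5:
  Latitude: 76 + 37/60 + 57/3600 = 76.6325000
  hemisphere S, so the sign is −
  Lon: 56′ + 42.58″ = 56.70967′; 28 + 56.70967/60 = 28.9451611
  E ⇒ keep positive

1. 1.197817, 145.014917
2. -17.326067, 58.635633
3. -27.823975, -0.504100
4. 0.216750, 135.197867
5. -76.632500, 28.945161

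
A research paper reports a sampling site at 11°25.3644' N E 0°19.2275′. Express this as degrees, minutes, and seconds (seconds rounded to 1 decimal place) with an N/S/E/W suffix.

Latitude: 25.36440′ → 25′ and 0.36440 × 60 = 21.864″
Lon: 19.22750′ → 19′ and 0.22750 × 60 = 13.650″

11°25′21.9″ N, 0°19′13.7″ E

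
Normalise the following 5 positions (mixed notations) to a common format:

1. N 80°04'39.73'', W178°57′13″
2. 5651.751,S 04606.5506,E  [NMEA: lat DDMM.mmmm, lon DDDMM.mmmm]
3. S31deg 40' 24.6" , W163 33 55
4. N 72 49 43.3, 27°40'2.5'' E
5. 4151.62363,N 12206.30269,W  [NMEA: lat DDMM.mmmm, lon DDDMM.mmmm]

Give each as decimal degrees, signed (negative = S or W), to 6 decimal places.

Point 1:
  Lat: 80 + 4/60 + 39.73/3600 = 80.0777028
  N ⇒ keep positive
  Longitude: 57′ + 13″ = 57.21667′; 178 + 57.21667/60 = 178.9536111
  hemisphere W, so the sign is −
Point 2:
  Lat: degrees = first 2 digits = 56, minutes = 51.751; 56 + 51.751/60 = 56.8625167
  S ⇒ negate
  Longitude: split at 3 digits → 046° and 6.5506′; 46 + 6.5506/60 = 46.1091767
  E → positive
Point 3:
  φ: 31° + 40/60 + 24.6/3600 = 31 + 0.666667 + 0.006833 = 31.6735000
  S ⇒ negate
  Lon: 163° + 33/60 + 55/3600 = 163 + 0.550000 + 0.015278 = 163.5652778
  hemisphere W, so the sign is −
Point 4:
  Latitude: 72° + 49/60 + 43.3/3600 = 72 + 0.816667 + 0.012028 = 72.8286944
  N ⇒ keep positive
  Lon: 27° + 40/60 + 2.5/3600 = 27 + 0.666667 + 0.000694 = 27.6673611
  E → positive
Point 5:
  Lat: degrees = first 2 digits = 41, minutes = 51.62363; 41 + 51.62363/60 = 41.8603938
  N → positive
  Lon: split at 3 digits → 122° and 6.30269′; 122 + 6.30269/60 = 122.1050448
  hemisphere W, so the sign is −

1. 80.077703, -178.953611
2. -56.862517, 46.109177
3. -31.673500, -163.565278
4. 72.828694, 27.667361
5. 41.860394, -122.105045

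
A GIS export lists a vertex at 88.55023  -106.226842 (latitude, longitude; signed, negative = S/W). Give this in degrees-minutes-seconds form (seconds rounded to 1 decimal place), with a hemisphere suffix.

88°33′0.8″ N, 106°13′36.6″ W

Latitude: 0.550230 × 60 = 33.01380′ → 33′, remainder × 60 = 0.828″
Longitude is negative → W; |value| = 106.226842
Lon: 0.226842° → 13.61052′; 0.61052 × 60 = 36.631″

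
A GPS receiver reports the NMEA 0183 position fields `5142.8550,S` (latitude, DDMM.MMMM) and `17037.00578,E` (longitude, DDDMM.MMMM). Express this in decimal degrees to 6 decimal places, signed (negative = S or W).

-51.714250, 170.616763

φ: split at 2 digits → 51° and 42.855′; 51 + 42.855/60 = 51.7142500
hemisphere S, so the sign is −
Lon: split at 3 digits → 170° and 37.00578′; 170 + 37.00578/60 = 170.6167630
E ⇒ keep positive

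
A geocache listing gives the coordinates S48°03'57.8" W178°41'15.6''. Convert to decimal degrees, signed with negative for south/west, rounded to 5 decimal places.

-48.06606, -178.68767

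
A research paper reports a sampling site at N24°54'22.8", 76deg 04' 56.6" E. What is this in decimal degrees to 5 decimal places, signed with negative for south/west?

24.90633, 76.08239

Latitude: 54′ + 22.8″ = 54.38000′; 24 + 54.38000/60 = 24.906333
N → positive
Longitude: 4′ + 56.6″ = 4.94333′; 76 + 4.94333/60 = 76.082389
E → positive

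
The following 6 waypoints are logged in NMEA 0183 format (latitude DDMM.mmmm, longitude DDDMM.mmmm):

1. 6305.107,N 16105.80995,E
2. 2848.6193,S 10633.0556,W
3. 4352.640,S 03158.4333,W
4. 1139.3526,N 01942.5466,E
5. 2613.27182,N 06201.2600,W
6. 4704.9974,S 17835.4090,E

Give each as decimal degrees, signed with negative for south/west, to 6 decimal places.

1. 63.085117, 161.096833
2. -28.810322, -106.550927
3. -43.877333, -31.973888
4. 11.655877, 19.709110
5. 26.221197, -62.021000
6. -47.083290, 178.590150

Point 1:
  Lat: split at 2 digits → 63° and 5.107′; 63 + 5.107/60 = 63.0851167
  N ⇒ keep positive
  λ: split at 3 digits → 161° and 5.80995′; 161 + 5.80995/60 = 161.0968325
  E → positive
Point 2:
  Latitude: split at 2 digits → 28° and 48.6193′; 28 + 48.6193/60 = 28.8103217
  S → negative
  Longitude: degrees = first 3 digits = 106, minutes = 33.0556; 106 + 33.0556/60 = 106.5509267
  hemisphere W, so the sign is −
Point 3:
  Latitude: degrees = first 2 digits = 43, minutes = 52.64; 43 + 52.64/60 = 43.8773333
  hemisphere S, so the sign is −
  Lon: degrees = first 3 digits = 31, minutes = 58.4333; 31 + 58.4333/60 = 31.9738883
  hemisphere W, so the sign is −
Point 4:
  Lat: degrees = first 2 digits = 11, minutes = 39.3526; 11 + 39.3526/60 = 11.6558767
  N ⇒ keep positive
  Longitude: split at 3 digits → 019° and 42.5466′; 19 + 42.5466/60 = 19.7091100
  E → positive
Point 5:
  Latitude: degrees = first 2 digits = 26, minutes = 13.27182; 26 + 13.27182/60 = 26.2211970
  N ⇒ keep positive
  Lon: split at 3 digits → 062° and 1.26′; 62 + 1.26/60 = 62.0210000
  W ⇒ negate
Point 6:
  φ: degrees = first 2 digits = 47, minutes = 4.9974; 47 + 4.9974/60 = 47.0832900
  S → negative
  Lon: degrees = first 3 digits = 178, minutes = 35.409; 178 + 35.409/60 = 178.5901500
  E → positive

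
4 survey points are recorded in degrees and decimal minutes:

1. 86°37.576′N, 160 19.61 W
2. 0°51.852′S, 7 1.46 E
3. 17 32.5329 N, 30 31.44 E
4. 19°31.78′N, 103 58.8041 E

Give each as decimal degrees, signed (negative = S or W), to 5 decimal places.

Point 1:
  Latitude: 37.576′ = 0.626267°; total 86.626267
  N ⇒ keep positive
  Lon: 160 + 19.61/60 = 160.326833
  W ⇒ negate
Point 2:
  Lat: 0 + 51.852/60 = 0.864200
  hemisphere S, so the sign is −
  Lon: 1.46′ = 0.024333°; total 7.024333
  E → positive
Point 3:
  Latitude: 17 + 32.5329/60 = 17.542215
  N → positive
  Lon: 30 + 31.44/60 = 30.524000
  E → positive
Point 4:
  Latitude: 31.78′ = 0.529667°; total 19.529667
  N ⇒ keep positive
  Longitude: 58.8041′ = 0.980068°; total 103.980068
  E ⇒ keep positive

1. 86.62627, -160.32683
2. -0.86420, 7.02433
3. 17.54222, 30.52400
4. 19.52967, 103.98007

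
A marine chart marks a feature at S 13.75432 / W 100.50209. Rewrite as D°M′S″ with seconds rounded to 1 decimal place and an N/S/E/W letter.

Latitude: whole degrees 13; 45.25920′ → 45′ and 15.552″
λ: whole degrees 100; 30.12540′ → 30′ and 7.524″

13°45′15.6″ S, 100°30′7.5″ W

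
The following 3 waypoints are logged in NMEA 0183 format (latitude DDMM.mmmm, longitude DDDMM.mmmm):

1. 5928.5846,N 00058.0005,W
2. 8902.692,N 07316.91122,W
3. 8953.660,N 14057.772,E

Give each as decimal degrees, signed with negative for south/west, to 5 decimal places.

1. 59.47641, -0.96668
2. 89.04487, -73.28185
3. 89.89433, 140.96287

Point 1:
  Lat: split at 2 digits → 59° and 28.5846′; 59 + 28.5846/60 = 59.476410
  N → positive
  Longitude: split at 3 digits → 000° and 58.0005′; 0 + 58.0005/60 = 0.966675
  hemisphere W, so the sign is −
Point 2:
  Latitude: degrees = first 2 digits = 89, minutes = 2.692; 89 + 2.692/60 = 89.044867
  N → positive
  Lon: degrees = first 3 digits = 73, minutes = 16.91122; 73 + 16.91122/60 = 73.281854
  W → negative
Point 3:
  φ: split at 2 digits → 89° and 53.66′; 89 + 53.66/60 = 89.894333
  N → positive
  Lon: split at 3 digits → 140° and 57.772′; 140 + 57.772/60 = 140.962867
  E → positive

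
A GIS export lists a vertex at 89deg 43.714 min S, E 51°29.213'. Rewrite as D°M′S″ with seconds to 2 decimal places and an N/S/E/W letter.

89°43′42.84″ S, 51°29′12.78″ E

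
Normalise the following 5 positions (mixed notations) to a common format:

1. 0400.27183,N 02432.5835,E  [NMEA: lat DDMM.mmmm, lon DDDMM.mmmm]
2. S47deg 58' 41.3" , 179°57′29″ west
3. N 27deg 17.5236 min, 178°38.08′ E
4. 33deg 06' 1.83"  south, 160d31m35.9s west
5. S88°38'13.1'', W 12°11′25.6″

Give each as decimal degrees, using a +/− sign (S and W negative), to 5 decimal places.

Point 1:
  φ: degrees = first 2 digits = 4, minutes = 0.27183; 4 + 0.27183/60 = 4.004531
  N ⇒ keep positive
  Lon: split at 3 digits → 024° and 32.5835′; 24 + 32.5835/60 = 24.543058
  E ⇒ keep positive
Point 2:
  Lat: 47 + 58/60 + 41.3/3600 = 47.978139
  S → negative
  λ: 57′ + 29″ = 57.48333′; 179 + 57.48333/60 = 179.958056
  W ⇒ negate
Point 3:
  Lat: 17.5236′ = 0.292060°; total 27.292060
  N ⇒ keep positive
  Longitude: 38.08′ = 0.634667°; total 178.634667
  E ⇒ keep positive
Point 4:
  Lat: 33 + 6/60 + 1.83/3600 = 33.100508
  hemisphere S, so the sign is −
  Longitude: 31′ + 35.9″ = 31.59833′; 160 + 31.59833/60 = 160.526639
  W → negative
Point 5:
  Lat: 88 + 38/60 + 13.1/3600 = 88.636972
  S ⇒ negate
  Longitude: 12 + 11/60 + 25.6/3600 = 12.190444
  W → negative

1. 4.00453, 24.54306
2. -47.97814, -179.95806
3. 27.29206, 178.63467
4. -33.10051, -160.52664
5. -88.63697, -12.19044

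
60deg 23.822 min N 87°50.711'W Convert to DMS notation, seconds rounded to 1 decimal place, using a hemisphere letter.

Latitude: 23.82200′ → 23′ and 0.82200 × 60 = 49.320″
λ: 50.71100′ → 50′ and 0.71100 × 60 = 42.660″

60°23′49.3″ N, 87°50′42.7″ W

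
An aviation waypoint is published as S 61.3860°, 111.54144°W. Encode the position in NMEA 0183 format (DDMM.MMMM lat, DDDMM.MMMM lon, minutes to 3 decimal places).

6123.160,S / 11132.486,W

Lat: fractional part 0.386000 → 23.16000 minutes
Longitude: fractional part 0.541440 → 32.48640 minutes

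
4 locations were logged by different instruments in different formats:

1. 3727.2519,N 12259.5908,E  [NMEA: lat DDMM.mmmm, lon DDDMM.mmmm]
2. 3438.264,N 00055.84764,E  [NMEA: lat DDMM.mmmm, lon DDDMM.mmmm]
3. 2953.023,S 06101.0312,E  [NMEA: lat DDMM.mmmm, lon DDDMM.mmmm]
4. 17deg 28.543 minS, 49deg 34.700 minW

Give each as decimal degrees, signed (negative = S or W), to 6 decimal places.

Point 1:
  φ: split at 2 digits → 37° and 27.2519′; 37 + 27.2519/60 = 37.4541983
  N ⇒ keep positive
  λ: degrees = first 3 digits = 122, minutes = 59.5908; 122 + 59.5908/60 = 122.9931800
  E → positive
Point 2:
  Lat: degrees = first 2 digits = 34, minutes = 38.264; 34 + 38.264/60 = 34.6377333
  N → positive
  Lon: split at 3 digits → 000° and 55.84764′; 0 + 55.84764/60 = 0.9307940
  E ⇒ keep positive
Point 3:
  Latitude: degrees = first 2 digits = 29, minutes = 53.023; 29 + 53.023/60 = 29.8837167
  S → negative
  λ: split at 3 digits → 061° and 1.0312′; 61 + 1.0312/60 = 61.0171867
  E ⇒ keep positive
Point 4:
  Latitude: 17 + 28.543/60 = 17.4757167
  S ⇒ negate
  Longitude: 49 + 34.7/60 = 49.5783333
  W → negative

1. 37.454198, 122.993180
2. 34.637733, 0.930794
3. -29.883717, 61.017187
4. -17.475717, -49.578333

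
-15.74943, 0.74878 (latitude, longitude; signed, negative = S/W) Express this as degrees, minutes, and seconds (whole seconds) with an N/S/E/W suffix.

15°44′58″ S, 0°44′56″ E

Latitude is negative → S; |value| = 15.749430
φ: whole degrees 15; 44.96580′ → 44′ and 57.95″
Lon: 0.748780 × 60 = 44.92680′ → 44′, remainder × 60 = 55.61″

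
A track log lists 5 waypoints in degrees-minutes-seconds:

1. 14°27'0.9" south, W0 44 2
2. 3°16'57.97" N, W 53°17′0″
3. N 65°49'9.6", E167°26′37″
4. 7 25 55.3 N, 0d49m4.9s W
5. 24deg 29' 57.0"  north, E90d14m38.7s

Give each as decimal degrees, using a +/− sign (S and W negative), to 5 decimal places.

Point 1:
  φ: 14° + 27/60 + 0.9/3600 = 14 + 0.450000 + 0.000250 = 14.450250
  hemisphere S, so the sign is −
  Lon: 0° + 44/60 + 2/3600 = 0 + 0.733333 + 0.000556 = 0.733889
  W ⇒ negate
Point 2:
  Lat: 16′ + 57.97″ = 16.96617′; 3 + 16.96617/60 = 3.282769
  N ⇒ keep positive
  Lon: 53° + 17/60 + 0/3600 = 53 + 0.283333 + 0.000000 = 53.283333
  W ⇒ negate
Point 3:
  Lat: 49′ + 9.6″ = 49.16000′; 65 + 49.16000/60 = 65.819333
  N → positive
  Lon: 26′ + 37″ = 26.61667′; 167 + 26.61667/60 = 167.443611
  E → positive
Point 4:
  Latitude: 7° + 25/60 + 55.3/3600 = 7 + 0.416667 + 0.015361 = 7.432028
  N ⇒ keep positive
  Lon: 0° + 49/60 + 4.9/3600 = 0 + 0.816667 + 0.001361 = 0.818028
  W ⇒ negate
Point 5:
  Latitude: 29′ + 57″ = 29.95000′; 24 + 29.95000/60 = 24.499167
  N → positive
  Lon: 90 + 14/60 + 38.7/3600 = 90.244083
  E ⇒ keep positive

1. -14.45025, -0.73389
2. 3.28277, -53.28333
3. 65.81933, 167.44361
4. 7.43203, -0.81803
5. 24.49917, 90.24408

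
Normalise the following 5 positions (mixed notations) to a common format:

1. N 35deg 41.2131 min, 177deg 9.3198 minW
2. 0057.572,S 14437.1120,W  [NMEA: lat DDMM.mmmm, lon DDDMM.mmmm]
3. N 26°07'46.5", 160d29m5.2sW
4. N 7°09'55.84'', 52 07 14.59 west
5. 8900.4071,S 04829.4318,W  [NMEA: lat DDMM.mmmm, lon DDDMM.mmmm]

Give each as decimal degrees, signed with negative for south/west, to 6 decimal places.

1. 35.686885, -177.155330
2. -0.959533, -144.618533
3. 26.129583, -160.484778
4. 7.165511, -52.120719
5. -89.006785, -48.490530

Point 1:
  φ: 41.2131′ = 0.686885°; total 35.6868850
  N ⇒ keep positive
  Longitude: 9.3198′ = 0.155330°; total 177.1553300
  W → negative
Point 2:
  Latitude: split at 2 digits → 00° and 57.572′; 0 + 57.572/60 = 0.9595333
  S → negative
  Lon: split at 3 digits → 144° and 37.112′; 144 + 37.112/60 = 144.6185333
  hemisphere W, so the sign is −
Point 3:
  Latitude: 7′ + 46.5″ = 7.77500′; 26 + 7.77500/60 = 26.1295833
  N ⇒ keep positive
  λ: 160° + 29/60 + 5.2/3600 = 160 + 0.483333 + 0.001444 = 160.4847778
  W → negative
Point 4:
  φ: 7 + 9/60 + 55.84/3600 = 7.1655111
  N → positive
  λ: 52 + 7/60 + 14.59/3600 = 52.1207194
  W ⇒ negate
Point 5:
  φ: split at 2 digits → 89° and 0.4071′; 89 + 0.4071/60 = 89.0067850
  hemisphere S, so the sign is −
  Lon: split at 3 digits → 048° and 29.4318′; 48 + 29.4318/60 = 48.4905300
  hemisphere W, so the sign is −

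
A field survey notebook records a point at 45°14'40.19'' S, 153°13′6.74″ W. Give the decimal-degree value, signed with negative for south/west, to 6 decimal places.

-45.244497, -153.218539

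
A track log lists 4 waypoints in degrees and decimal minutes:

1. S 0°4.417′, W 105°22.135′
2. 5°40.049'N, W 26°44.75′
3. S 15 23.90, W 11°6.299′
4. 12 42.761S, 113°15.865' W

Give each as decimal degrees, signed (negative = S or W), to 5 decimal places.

1. -0.07362, -105.36892
2. 5.66748, -26.74583
3. -15.39833, -11.10498
4. -12.71268, -113.26442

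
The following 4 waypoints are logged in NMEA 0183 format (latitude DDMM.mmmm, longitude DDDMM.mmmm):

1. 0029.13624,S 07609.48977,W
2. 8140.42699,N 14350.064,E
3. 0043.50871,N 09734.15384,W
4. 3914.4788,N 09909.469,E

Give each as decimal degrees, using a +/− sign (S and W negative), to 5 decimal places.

Point 1:
  φ: degrees = first 2 digits = 0, minutes = 29.13624; 0 + 29.13624/60 = 0.485604
  hemisphere S, so the sign is −
  Longitude: degrees = first 3 digits = 76, minutes = 9.48977; 76 + 9.48977/60 = 76.158163
  hemisphere W, so the sign is −
Point 2:
  Latitude: split at 2 digits → 81° and 40.42699′; 81 + 40.42699/60 = 81.673783
  N → positive
  Longitude: degrees = first 3 digits = 143, minutes = 50.064; 143 + 50.064/60 = 143.834400
  E → positive
Point 3:
  Lat: split at 2 digits → 00° and 43.50871′; 0 + 43.50871/60 = 0.725145
  N → positive
  Lon: split at 3 digits → 097° and 34.15384′; 97 + 34.15384/60 = 97.569231
  W ⇒ negate
Point 4:
  Latitude: split at 2 digits → 39° and 14.4788′; 39 + 14.4788/60 = 39.241313
  N ⇒ keep positive
  Lon: degrees = first 3 digits = 99, minutes = 9.469; 99 + 9.469/60 = 99.157817
  E → positive

1. -0.48560, -76.15816
2. 81.67378, 143.83440
3. 0.72515, -97.56923
4. 39.24131, 99.15782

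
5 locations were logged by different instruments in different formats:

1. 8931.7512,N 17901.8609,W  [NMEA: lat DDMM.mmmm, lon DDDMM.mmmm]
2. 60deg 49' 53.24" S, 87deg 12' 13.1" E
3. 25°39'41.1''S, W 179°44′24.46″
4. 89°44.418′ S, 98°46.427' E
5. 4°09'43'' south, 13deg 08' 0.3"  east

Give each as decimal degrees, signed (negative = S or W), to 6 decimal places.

1. 89.529187, -179.031015
2. -60.831456, 87.203639
3. -25.661417, -179.740128
4. -89.740300, 98.773783
5. -4.161944, 13.133417

Point 1:
  Latitude: split at 2 digits → 89° and 31.7512′; 89 + 31.7512/60 = 89.5291867
  N → positive
  λ: split at 3 digits → 179° and 1.8609′; 179 + 1.8609/60 = 179.0310150
  hemisphere W, so the sign is −
Point 2:
  Lat: 60° + 49/60 + 53.24/3600 = 60 + 0.816667 + 0.014789 = 60.8314556
  hemisphere S, so the sign is −
  Longitude: 12′ + 13.1″ = 12.21833′; 87 + 12.21833/60 = 87.2036389
  E ⇒ keep positive
Point 3:
  Latitude: 25° + 39/60 + 41.1/3600 = 25 + 0.650000 + 0.011417 = 25.6614167
  hemisphere S, so the sign is −
  Lon: 44′ + 24.46″ = 44.40767′; 179 + 44.40767/60 = 179.7401278
  hemisphere W, so the sign is −
Point 4:
  Lat: 44.418′ = 0.740300°; total 89.7403000
  hemisphere S, so the sign is −
  λ: 98 + 46.427/60 = 98.7737833
  E ⇒ keep positive
Point 5:
  Lat: 4° + 9/60 + 43/3600 = 4 + 0.150000 + 0.011944 = 4.1619444
  S ⇒ negate
  Lon: 8′ + 0.3″ = 8.00500′; 13 + 8.00500/60 = 13.1334167
  E → positive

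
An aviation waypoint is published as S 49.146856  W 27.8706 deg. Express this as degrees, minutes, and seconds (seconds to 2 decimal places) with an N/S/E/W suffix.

49°08′48.68″ S, 27°52′14.16″ W

Latitude: whole degrees 49; 8.81136′ → 8′ and 48.6816″
Longitude: 0.870600 × 60 = 52.23600′ → 52′, remainder × 60 = 14.1600″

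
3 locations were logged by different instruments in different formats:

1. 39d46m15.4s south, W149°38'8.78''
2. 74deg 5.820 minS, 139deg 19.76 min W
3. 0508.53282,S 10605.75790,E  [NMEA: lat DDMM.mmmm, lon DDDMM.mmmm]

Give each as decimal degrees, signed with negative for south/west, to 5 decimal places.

1. -39.77094, -149.63577
2. -74.09700, -139.32933
3. -5.14221, 106.09597

Point 1:
  φ: 39° + 46/60 + 15.4/3600 = 39 + 0.766667 + 0.004278 = 39.770944
  S ⇒ negate
  λ: 38′ + 8.78″ = 38.14633′; 149 + 38.14633/60 = 149.635772
  W → negative
Point 2:
  Lat: 5.82′ = 0.097000°; total 74.097000
  hemisphere S, so the sign is −
  Lon: 139 + 19.76/60 = 139.329333
  hemisphere W, so the sign is −
Point 3:
  φ: split at 2 digits → 05° and 8.53282′; 5 + 8.53282/60 = 5.142214
  S → negative
  Longitude: split at 3 digits → 106° and 5.7579′; 106 + 5.7579/60 = 106.095965
  E → positive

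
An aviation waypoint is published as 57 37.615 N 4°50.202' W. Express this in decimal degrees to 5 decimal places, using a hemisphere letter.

57.62692° N, 4.83670° W

Lat: 37.615′ = 0.626917°; total 57.626917
Lon: 50.202′ = 0.836700°; total 4.836700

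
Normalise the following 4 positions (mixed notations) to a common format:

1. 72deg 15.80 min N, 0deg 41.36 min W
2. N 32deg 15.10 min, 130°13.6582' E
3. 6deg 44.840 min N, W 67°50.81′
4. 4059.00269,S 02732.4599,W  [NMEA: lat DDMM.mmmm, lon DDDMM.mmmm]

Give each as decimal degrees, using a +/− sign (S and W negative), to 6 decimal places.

Point 1:
  Lat: 15.8′ = 0.263333°; total 72.2633333
  N ⇒ keep positive
  Longitude: 0 + 41.36/60 = 0.6893333
  hemisphere W, so the sign is −
Point 2:
  Lat: 15.1′ = 0.251667°; total 32.2516667
  N ⇒ keep positive
  Lon: 13.6582′ = 0.227637°; total 130.2276367
  E → positive
Point 3:
  Latitude: 44.84′ = 0.747333°; total 6.7473333
  N ⇒ keep positive
  Lon: 67 + 50.81/60 = 67.8468333
  W ⇒ negate
Point 4:
  Latitude: degrees = first 2 digits = 40, minutes = 59.00269; 40 + 59.00269/60 = 40.9833782
  hemisphere S, so the sign is −
  Longitude: split at 3 digits → 027° and 32.4599′; 27 + 32.4599/60 = 27.5409983
  W ⇒ negate

1. 72.263333, -0.689333
2. 32.251667, 130.227637
3. 6.747333, -67.846833
4. -40.983378, -27.540998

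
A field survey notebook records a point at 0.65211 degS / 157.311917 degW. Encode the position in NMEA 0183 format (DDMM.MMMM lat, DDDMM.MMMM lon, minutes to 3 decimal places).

0039.127,S / 15718.715,W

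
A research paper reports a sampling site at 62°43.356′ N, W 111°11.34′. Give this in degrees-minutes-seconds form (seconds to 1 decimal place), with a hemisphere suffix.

Lat: fractional minutes 0.35600 × 60 = 21.360″
Lon: fractional minutes 0.34000 × 60 = 20.400″

62°43′21.4″ N, 111°11′20.4″ W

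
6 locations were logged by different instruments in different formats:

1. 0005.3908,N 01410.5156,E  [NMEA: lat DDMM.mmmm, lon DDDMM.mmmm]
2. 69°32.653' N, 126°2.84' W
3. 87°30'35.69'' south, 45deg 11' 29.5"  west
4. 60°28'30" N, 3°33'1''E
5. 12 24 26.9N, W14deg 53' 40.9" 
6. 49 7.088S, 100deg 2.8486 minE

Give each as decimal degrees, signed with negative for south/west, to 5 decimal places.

1. 0.08985, 14.17526
2. 69.54422, -126.04733
3. -87.50991, -45.19153
4. 60.47500, 3.55028
5. 12.40747, -14.89469
6. -49.11813, 100.04748

Point 1:
  φ: degrees = first 2 digits = 0, minutes = 5.3908; 0 + 5.3908/60 = 0.089847
  N ⇒ keep positive
  λ: degrees = first 3 digits = 14, minutes = 10.5156; 14 + 10.5156/60 = 14.175260
  E ⇒ keep positive
Point 2:
  Lat: 69 + 32.653/60 = 69.544217
  N → positive
  Longitude: 2.84′ = 0.047333°; total 126.047333
  W ⇒ negate
Point 3:
  Lat: 30′ + 35.69″ = 30.59483′; 87 + 30.59483/60 = 87.509914
  hemisphere S, so the sign is −
  Longitude: 11′ + 29.5″ = 11.49167′; 45 + 11.49167/60 = 45.191528
  W → negative
Point 4:
  Lat: 60° + 28/60 + 30/3600 = 60 + 0.466667 + 0.008333 = 60.475000
  N → positive
  Lon: 3° + 33/60 + 1/3600 = 3 + 0.550000 + 0.000278 = 3.550278
  E ⇒ keep positive
Point 5:
  Lat: 24′ + 26.9″ = 24.44833′; 12 + 24.44833/60 = 12.407472
  N → positive
  Lon: 53′ + 40.9″ = 53.68167′; 14 + 53.68167/60 = 14.894694
  W → negative
Point 6:
  Lat: 7.088′ = 0.118133°; total 49.118133
  S → negative
  Lon: 100 + 2.8486/60 = 100.047477
  E → positive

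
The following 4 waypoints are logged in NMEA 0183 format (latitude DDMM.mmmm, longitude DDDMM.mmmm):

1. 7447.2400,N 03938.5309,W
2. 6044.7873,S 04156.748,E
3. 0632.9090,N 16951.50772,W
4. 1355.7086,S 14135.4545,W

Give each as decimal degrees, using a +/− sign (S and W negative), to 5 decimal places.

Point 1:
  Lat: split at 2 digits → 74° and 47.24′; 74 + 47.24/60 = 74.787333
  N → positive
  λ: split at 3 digits → 039° and 38.5309′; 39 + 38.5309/60 = 39.642182
  hemisphere W, so the sign is −
Point 2:
  Lat: split at 2 digits → 60° and 44.7873′; 60 + 44.7873/60 = 60.746455
  S → negative
  Lon: degrees = first 3 digits = 41, minutes = 56.748; 41 + 56.748/60 = 41.945800
  E → positive
Point 3:
  Latitude: split at 2 digits → 06° and 32.909′; 6 + 32.909/60 = 6.548483
  N ⇒ keep positive
  Longitude: split at 3 digits → 169° and 51.50772′; 169 + 51.50772/60 = 169.858462
  W → negative
Point 4:
  Latitude: degrees = first 2 digits = 13, minutes = 55.7086; 13 + 55.7086/60 = 13.928477
  S → negative
  λ: degrees = first 3 digits = 141, minutes = 35.4545; 141 + 35.4545/60 = 141.590908
  hemisphere W, so the sign is −

1. 74.78733, -39.64218
2. -60.74646, 41.94580
3. 6.54848, -169.85846
4. -13.92848, -141.59091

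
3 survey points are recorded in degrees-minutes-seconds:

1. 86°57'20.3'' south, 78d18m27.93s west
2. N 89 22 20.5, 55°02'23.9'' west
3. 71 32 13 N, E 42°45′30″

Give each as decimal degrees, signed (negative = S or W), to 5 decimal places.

Point 1:
  Latitude: 86 + 57/60 + 20.3/3600 = 86.955639
  S ⇒ negate
  Lon: 78° + 18/60 + 27.93/3600 = 78 + 0.300000 + 0.007758 = 78.307758
  W ⇒ negate
Point 2:
  φ: 22′ + 20.5″ = 22.34167′; 89 + 22.34167/60 = 89.372361
  N ⇒ keep positive
  λ: 55 + 2/60 + 23.9/3600 = 55.039972
  hemisphere W, so the sign is −
Point 3:
  Lat: 71° + 32/60 + 13/3600 = 71 + 0.533333 + 0.003611 = 71.536944
  N → positive
  λ: 45′ + 30″ = 45.50000′; 42 + 45.50000/60 = 42.758333
  E ⇒ keep positive

1. -86.95564, -78.30776
2. 89.37236, -55.03997
3. 71.53694, 42.75833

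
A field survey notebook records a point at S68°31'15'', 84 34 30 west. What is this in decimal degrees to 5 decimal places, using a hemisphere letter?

φ: 31′ + 15″ = 31.25000′; 68 + 31.25000/60 = 68.520833
Lon: 34′ + 30″ = 34.50000′; 84 + 34.50000/60 = 84.575000

68.52083° S, 84.57500° W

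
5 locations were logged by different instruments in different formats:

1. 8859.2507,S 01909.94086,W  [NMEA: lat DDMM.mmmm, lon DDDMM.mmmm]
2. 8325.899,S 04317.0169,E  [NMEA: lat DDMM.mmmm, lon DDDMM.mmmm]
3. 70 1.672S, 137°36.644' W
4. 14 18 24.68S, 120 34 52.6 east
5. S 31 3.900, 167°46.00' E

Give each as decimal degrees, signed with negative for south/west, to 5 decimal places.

Point 1:
  Lat: degrees = first 2 digits = 88, minutes = 59.2507; 88 + 59.2507/60 = 88.987512
  hemisphere S, so the sign is −
  λ: degrees = first 3 digits = 19, minutes = 9.94086; 19 + 9.94086/60 = 19.165681
  W ⇒ negate
Point 2:
  φ: degrees = first 2 digits = 83, minutes = 25.899; 83 + 25.899/60 = 83.431650
  S → negative
  Lon: degrees = first 3 digits = 43, minutes = 17.0169; 43 + 17.0169/60 = 43.283615
  E → positive
Point 3:
  Latitude: 1.672′ = 0.027867°; total 70.027867
  S ⇒ negate
  λ: 137 + 36.644/60 = 137.610733
  hemisphere W, so the sign is −
Point 4:
  Latitude: 14 + 18/60 + 24.68/3600 = 14.306856
  S → negative
  Longitude: 120 + 34/60 + 52.6/3600 = 120.581278
  E ⇒ keep positive
Point 5:
  Latitude: 31 + 3.9/60 = 31.065000
  S → negative
  Longitude: 167 + 46/60 = 167.766667
  E ⇒ keep positive

1. -88.98751, -19.16568
2. -83.43165, 43.28362
3. -70.02787, -137.61073
4. -14.30686, 120.58128
5. -31.06500, 167.76667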